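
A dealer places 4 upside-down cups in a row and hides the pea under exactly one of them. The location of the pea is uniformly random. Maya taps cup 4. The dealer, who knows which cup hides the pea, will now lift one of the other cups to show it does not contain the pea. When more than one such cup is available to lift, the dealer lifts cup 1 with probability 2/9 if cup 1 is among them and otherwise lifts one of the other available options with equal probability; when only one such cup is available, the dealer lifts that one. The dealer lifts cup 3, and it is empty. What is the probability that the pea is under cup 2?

7/15

Consider each possible location of the pea in turn.
If it is under cup 1 (prior 1/4): cup 1 holds the prize so is unavailable; the dealer chooses uniformly among the 2 others, probability 1/2; weight (1/4)·(1/2) = 1/8.
If it is under cup 2 (prior 1/4): cup 1 is available but not opened, probability 7/9; weight (1/4)·(7/9) = 7/36.
If it is under cup 3 (prior 1/4): the dealer opened cup 3, so this case is ruled out; weight (1/4)·0 = 0.
If it is under cup 4 (prior 1/4): cup 1 is available but not opened; cup 3 gets probability (1 − 2/9)/2 = 7/18; weight (1/4)·(7/18) = 7/72.
The weights sum to 5/12.
So P(the pea under cup 2 | the dealer opened cup 3) = (7/36) / (5/12) = 7/15.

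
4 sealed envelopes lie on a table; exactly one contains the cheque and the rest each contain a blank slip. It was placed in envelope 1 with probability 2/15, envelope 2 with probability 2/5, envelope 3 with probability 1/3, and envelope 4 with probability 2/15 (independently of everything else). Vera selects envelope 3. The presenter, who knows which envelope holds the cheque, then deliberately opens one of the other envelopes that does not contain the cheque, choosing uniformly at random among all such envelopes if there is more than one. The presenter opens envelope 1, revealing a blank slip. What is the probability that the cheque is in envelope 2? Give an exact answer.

9/17

Consider each possible location of the cheque in turn.
If it is in envelope 1 (prior 2/15): the presenter opened envelope 1, so this case is ruled out; weight (2/15)·0 = 0.
If it is in envelope 2 (prior 2/5): the presenter has 2 equally likely choices, so probability 1/2; weight (2/5)·(1/2) = 1/5.
If it is in envelope 3 (prior 1/3): the presenter has 3 equally likely choices, so probability 1/3; weight (1/3)·(1/3) = 1/9.
If it is in envelope 4 (prior 2/15): the presenter has 2 equally likely choices, so probability 1/2; weight (2/15)·(1/2) = 1/15.
The weights sum to 17/45.
So P(the cheque in envelope 2 | the presenter opened envelope 1) = (1/5) / (17/45) = 9/17.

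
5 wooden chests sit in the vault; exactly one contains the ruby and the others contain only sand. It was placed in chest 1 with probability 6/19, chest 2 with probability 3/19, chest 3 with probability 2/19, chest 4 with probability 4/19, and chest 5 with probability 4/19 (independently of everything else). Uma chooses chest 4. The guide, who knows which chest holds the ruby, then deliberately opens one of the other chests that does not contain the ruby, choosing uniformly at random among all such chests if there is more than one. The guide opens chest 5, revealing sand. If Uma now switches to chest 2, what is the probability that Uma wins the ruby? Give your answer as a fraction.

3/14

Consider each possible location of the ruby in turn.
If it is in chest 1 (prior 6/19): the guide has 3 equally likely choices, so probability 1/3; weight (6/19)·(1/3) = 2/19.
If it is in chest 2 (prior 3/19): the guide has 3 equally likely choices, so probability 1/3; weight (3/19)·(1/3) = 1/19.
If it is in chest 3 (prior 2/19): the guide has 3 equally likely choices, so probability 1/3; weight (2/19)·(1/3) = 2/57.
If it is in chest 4 (prior 4/19): the guide has 4 equally likely choices, so probability 1/4; weight (4/19)·(1/4) = 1/19.
If it is in chest 5 (prior 4/19): the guide opened chest 5, so this case is ruled out; weight (4/19)·0 = 0.
The weights sum to 14/57.
So P(the ruby in chest 2 | the guide opened chest 5) = (1/19) / (14/57) = 3/14.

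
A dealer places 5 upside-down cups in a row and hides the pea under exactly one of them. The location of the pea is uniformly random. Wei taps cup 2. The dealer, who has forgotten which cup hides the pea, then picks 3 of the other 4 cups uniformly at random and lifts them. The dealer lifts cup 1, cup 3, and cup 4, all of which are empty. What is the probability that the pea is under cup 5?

1/2

Apply Bayes' rule, conditioning on where the pea actually is.
If it is under any of cups 1, 3, and 4 (prior 1/5 each): that cup was opened and seen not to hold the prize — ruled out; weight (1/5)·0 = 0 each.
If it is under either of cups 2 and 5 (prior 1/5 each): the dealer picks exactly this set with probability 1/4 regardless, and none is the prize; weight (1/5)·(1/4) = 1/20 each.
The weights sum to 1/10.
So P(the pea under cup 5 | the dealer opened cup 1, cup 3, and cup 4) = (1/20) / (1/10) = 1/2.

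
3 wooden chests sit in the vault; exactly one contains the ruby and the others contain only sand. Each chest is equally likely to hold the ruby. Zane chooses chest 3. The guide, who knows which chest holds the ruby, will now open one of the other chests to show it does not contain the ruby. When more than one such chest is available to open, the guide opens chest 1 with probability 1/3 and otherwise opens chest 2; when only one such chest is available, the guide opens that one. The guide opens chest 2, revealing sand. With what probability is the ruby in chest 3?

Apply Bayes' rule, conditioning on where the ruby actually is.
If it is in chest 1 (prior 1/3): only chest 2 is available, probability 1; weight (1/3)·1 = 1/3.
If it is in chest 2 (prior 1/3): the guide opened chest 2, so this case is ruled out; weight (1/3)·0 = 0.
If it is in chest 3 (prior 1/3): chest 1 is available but not opened, probability 2/3; weight (1/3)·(2/3) = 2/9.
The weights sum to 5/9.
So P(the ruby in chest 3 | the guide opened chest 2) = (2/9) / (5/9) = 2/5.

2/5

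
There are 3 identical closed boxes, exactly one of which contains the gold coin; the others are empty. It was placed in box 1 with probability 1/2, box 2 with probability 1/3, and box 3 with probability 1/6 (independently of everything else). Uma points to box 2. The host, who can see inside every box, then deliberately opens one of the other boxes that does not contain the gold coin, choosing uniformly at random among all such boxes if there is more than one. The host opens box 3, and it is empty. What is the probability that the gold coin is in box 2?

Condition on the true location of the gold coin.
If it is in box 1 (prior 1/2): the host has no choice, probability 1; weight (1/2)·1 = 1/2.
If it is in box 2 (prior 1/3): the host has 2 equally likely choices, so probability 1/2; weight (1/3)·(1/2) = 1/6.
If it is in box 3 (prior 1/6): the host opened box 3, so this case is ruled out; weight (1/6)·0 = 0.
The weights sum to 2/3.
So P(the gold coin in box 2 | the host opened box 3) = (1/6) / (2/3) = 1/4.

1/4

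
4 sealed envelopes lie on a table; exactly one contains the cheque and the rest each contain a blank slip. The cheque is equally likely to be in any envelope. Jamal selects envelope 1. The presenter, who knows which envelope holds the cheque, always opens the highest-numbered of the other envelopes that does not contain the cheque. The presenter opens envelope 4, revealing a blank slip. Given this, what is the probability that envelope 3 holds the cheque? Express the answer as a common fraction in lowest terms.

Apply Bayes' rule, conditioning on where the cheque actually is.
If it is in any of envelopes 1, 2, and 3 (prior 1/4 each): envelope 4 is the highest-numbered option available, probability 1; weight (1/4)·1 = 1/4 each.
If it is in envelope 4 (prior 1/4): the presenter opened envelope 4, so this case is ruled out; weight (1/4)·0 = 0.
The weights sum to 3/4.
So P(the cheque in envelope 3 | the presenter opened envelope 4) = (1/4) / (3/4) = 1/3.

1/3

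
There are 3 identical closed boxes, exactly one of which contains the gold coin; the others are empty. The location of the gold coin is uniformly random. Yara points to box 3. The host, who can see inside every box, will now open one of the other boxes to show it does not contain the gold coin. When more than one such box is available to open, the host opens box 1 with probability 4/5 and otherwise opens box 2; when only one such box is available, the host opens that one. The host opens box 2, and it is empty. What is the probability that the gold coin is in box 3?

1/6

Condition on the true location of the gold coin.
If it is in box 1 (prior 1/3): only box 2 is available, probability 1; weight (1/3)·1 = 1/3.
If it is in box 2 (prior 1/3): the host opened box 2, so this case is ruled out; weight (1/3)·0 = 0.
If it is in box 3 (prior 1/3): box 1 is available but not opened, probability 1/5; weight (1/3)·(1/5) = 1/15.
The weights sum to 2/5.
So P(the gold coin in box 3 | the host opened box 2) = (1/15) / (2/5) = 1/6.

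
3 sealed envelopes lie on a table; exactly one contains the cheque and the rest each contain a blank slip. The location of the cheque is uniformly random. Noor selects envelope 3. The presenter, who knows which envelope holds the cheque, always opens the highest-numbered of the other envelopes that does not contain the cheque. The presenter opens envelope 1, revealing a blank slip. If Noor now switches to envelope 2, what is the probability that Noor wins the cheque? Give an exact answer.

1

Apply Bayes' rule, conditioning on where the cheque actually is.
If it is in envelope 1 (prior 1/3): the presenter opened envelope 1, so this case is ruled out; weight (1/3)·0 = 0.
If it is in envelope 2 (prior 1/3): envelope 1 is the highest-numbered option available, probability 1; weight (1/3)·1 = 1/3.
If it is in envelope 3 (prior 1/3): the presenter would have opened envelope 2 instead, probability 0; weight (1/3)·0 = 0.
The weights sum to 1/3.
So P(the cheque in envelope 2 | the presenter opened envelope 1) = (1/3) / (1/3) = 1.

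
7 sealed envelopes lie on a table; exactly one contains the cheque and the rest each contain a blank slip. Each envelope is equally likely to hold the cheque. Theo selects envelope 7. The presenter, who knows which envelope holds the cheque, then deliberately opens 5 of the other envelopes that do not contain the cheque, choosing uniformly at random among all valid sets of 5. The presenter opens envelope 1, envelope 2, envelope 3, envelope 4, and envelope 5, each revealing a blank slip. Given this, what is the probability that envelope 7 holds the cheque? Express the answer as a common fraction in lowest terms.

Apply Bayes' rule, conditioning on where the cheque actually is.
If it is in any of envelopes 1, 2, 3, 4, and 5 (prior 1/7 each): that envelope was opened and seen not to hold the prize — ruled out; weight (1/7)·0 = 0 each.
If it is in envelope 6 (prior 1/7): the presenter has no choice, probability 1; weight (1/7)·1 = 1/7.
If it is in envelope 7 (prior 1/7): the presenter has 6 equally likely choices, so probability 1/6; weight (1/7)·(1/6) = 1/42.
The weights sum to 1/6.
So P(the cheque in envelope 7 | the presenter opened envelope 1, envelope 2, envelope 3, envelope 4, and envelope 5) = (1/42) / (1/6) = 1/7.

1/7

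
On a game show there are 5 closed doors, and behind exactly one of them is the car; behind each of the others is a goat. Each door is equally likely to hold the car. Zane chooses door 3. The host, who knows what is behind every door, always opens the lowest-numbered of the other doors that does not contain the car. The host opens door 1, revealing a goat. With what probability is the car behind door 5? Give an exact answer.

1/4

Condition on the true location of the car.
If it is behind door 1 (prior 1/5): the host opened door 1, so this case is ruled out; weight (1/5)·0 = 0.
If it is behind any of doors 2, 3, 4, and 5 (prior 1/5 each): door 1 is the lowest-numbered option available, probability 1; weight (1/5)·1 = 1/5 each.
The weights sum to 4/5.
So P(the car behind door 5 | the host opened door 1) = (1/5) / (4/5) = 1/4.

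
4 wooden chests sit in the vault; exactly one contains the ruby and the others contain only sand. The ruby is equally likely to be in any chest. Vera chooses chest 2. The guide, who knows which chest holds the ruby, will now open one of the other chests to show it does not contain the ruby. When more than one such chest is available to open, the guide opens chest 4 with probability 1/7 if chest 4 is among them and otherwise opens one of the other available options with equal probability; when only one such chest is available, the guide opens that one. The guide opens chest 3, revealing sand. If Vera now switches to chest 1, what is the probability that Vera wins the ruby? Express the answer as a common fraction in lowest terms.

Consider each possible location of the ruby in turn.
If it is in chest 1 (prior 1/4): chest 4 is available but not opened, probability 6/7; weight (1/4)·(6/7) = 3/14.
If it is in chest 2 (prior 1/4): chest 4 is available but not opened; chest 3 gets probability (1 − 1/7)/2 = 3/7; weight (1/4)·(3/7) = 3/28.
If it is in chest 3 (prior 1/4): the guide opened chest 3, so this case is ruled out; weight (1/4)·0 = 0.
If it is in chest 4 (prior 1/4): chest 4 holds the prize so is unavailable; the guide chooses uniformly among the 2 others, probability 1/2; weight (1/4)·(1/2) = 1/8.
The weights sum to 25/56.
So P(the ruby in chest 1 | the guide opened chest 3) = (3/14) / (25/56) = 12/25.

12/25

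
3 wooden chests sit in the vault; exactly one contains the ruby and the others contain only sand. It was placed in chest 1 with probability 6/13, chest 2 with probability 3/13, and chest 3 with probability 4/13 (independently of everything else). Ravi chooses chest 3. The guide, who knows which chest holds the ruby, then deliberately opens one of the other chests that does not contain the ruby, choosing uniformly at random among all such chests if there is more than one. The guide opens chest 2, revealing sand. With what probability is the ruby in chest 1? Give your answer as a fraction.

3/4

Apply Bayes' rule, conditioning on where the ruby actually is.
If it is in chest 1 (prior 6/13): the guide has no choice, probability 1; weight (6/13)·1 = 6/13.
If it is in chest 2 (prior 3/13): the guide opened chest 2, so this case is ruled out; weight (3/13)·0 = 0.
If it is in chest 3 (prior 4/13): the guide has 2 equally likely choices, so probability 1/2; weight (4/13)·(1/2) = 2/13.
The weights sum to 8/13.
So P(the ruby in chest 1 | the guide opened chest 2) = (6/13) / (8/13) = 3/4.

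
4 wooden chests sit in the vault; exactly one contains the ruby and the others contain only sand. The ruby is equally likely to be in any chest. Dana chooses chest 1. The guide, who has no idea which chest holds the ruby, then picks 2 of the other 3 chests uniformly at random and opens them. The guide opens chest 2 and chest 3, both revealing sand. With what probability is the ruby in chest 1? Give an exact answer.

1/2

Because the guide chose which chests to open without knowing where the ruby is, the choice is independent of the prize location. Learning that none of the 2 opened chests holds the ruby simply rules out those 2 locations and leaves the remaining 2 chests still equally likely by symmetry.
So P(the ruby in chest 1) = 1/2.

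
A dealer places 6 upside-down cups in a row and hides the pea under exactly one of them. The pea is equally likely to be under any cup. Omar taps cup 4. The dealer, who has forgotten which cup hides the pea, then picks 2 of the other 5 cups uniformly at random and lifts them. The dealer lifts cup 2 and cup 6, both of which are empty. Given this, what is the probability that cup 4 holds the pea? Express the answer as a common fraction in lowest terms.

Condition on the true location of the pea.
If it is under any of cups 1, 3, 4, and 5 (prior 1/6 each): the dealer picks exactly this set with probability 1/10 regardless, and none is the prize; weight (1/6)·(1/10) = 1/60 each.
If it is under either of cups 2 and 6 (prior 1/6 each): that cup was opened and seen not to hold the prize — ruled out; weight (1/6)·0 = 0 each.
The weights sum to 1/15.
So P(the pea under cup 4 | the dealer opened cup 2 and cup 6) = (1/60) / (1/15) = 1/4.

1/4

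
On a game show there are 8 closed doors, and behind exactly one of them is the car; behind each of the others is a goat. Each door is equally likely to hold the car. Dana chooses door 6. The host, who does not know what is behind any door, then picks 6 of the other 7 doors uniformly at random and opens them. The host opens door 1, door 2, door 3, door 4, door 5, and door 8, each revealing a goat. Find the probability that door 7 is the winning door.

1/2

Condition on the true location of the car.
If it is behind any of doors 1, 2, 3, 4, 5, and 8 (prior 1/8 each): that door was opened and seen not to hold the prize — ruled out; weight (1/8)·0 = 0 each.
If it is behind either of doors 6 and 7 (prior 1/8 each): the host picks exactly this set with probability 1/7 regardless, and none is the prize; weight (1/8)·(1/7) = 1/56 each.
The weights sum to 1/28.
So P(the car behind door 7 | the host opened door 1, door 2, door 3, door 4, door 5, and door 8) = (1/56) / (1/28) = 1/2.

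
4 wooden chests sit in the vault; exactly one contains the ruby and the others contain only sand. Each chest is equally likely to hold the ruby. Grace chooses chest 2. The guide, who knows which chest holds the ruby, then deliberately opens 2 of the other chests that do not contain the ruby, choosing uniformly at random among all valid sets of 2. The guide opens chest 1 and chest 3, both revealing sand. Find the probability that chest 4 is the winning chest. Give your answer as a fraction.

Consider each possible location of the ruby in turn.
If it is in either of chests 1 and 3 (prior 1/4 each): that chest was opened and seen not to hold the prize — ruled out; weight (1/4)·0 = 0 each.
If it is in chest 2 (prior 1/4): the guide has 3 equally likely choices, so probability 1/3; weight (1/4)·(1/3) = 1/12.
If it is in chest 4 (prior 1/4): the guide has no choice, probability 1; weight (1/4)·1 = 1/4.
The weights sum to 1/3.
So P(the ruby in chest 4 | the guide opened chest 1 and chest 3) = (1/4) / (1/3) = 3/4.

3/4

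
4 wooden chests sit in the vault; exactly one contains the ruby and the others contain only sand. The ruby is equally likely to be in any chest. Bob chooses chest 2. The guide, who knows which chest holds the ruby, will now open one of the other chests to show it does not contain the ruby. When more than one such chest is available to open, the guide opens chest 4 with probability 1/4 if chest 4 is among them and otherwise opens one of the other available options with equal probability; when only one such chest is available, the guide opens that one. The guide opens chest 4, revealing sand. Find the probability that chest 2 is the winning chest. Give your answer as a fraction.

1/3

Apply Bayes' rule, conditioning on where the ruby actually is.
If it is in any of chests 1, 2, and 3 (prior 1/4 each): chest 4 is available, opened with probability 1/4; weight (1/4)·(1/4) = 1/16 each.
If it is in chest 4 (prior 1/4): the guide opened chest 4, so this case is ruled out; weight (1/4)·0 = 0.
The weights sum to 3/16.
So P(the ruby in chest 2 | the guide opened chest 4) = (1/16) / (3/16) = 1/3.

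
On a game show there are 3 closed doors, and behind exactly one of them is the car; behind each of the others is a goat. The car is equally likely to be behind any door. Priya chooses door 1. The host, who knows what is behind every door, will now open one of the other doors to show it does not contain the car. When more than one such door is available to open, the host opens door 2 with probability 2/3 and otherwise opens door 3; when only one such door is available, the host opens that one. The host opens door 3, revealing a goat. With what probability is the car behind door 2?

3/4

Apply Bayes' rule, conditioning on where the car actually is.
If it is behind door 1 (prior 1/3): door 2 is available but not opened, probability 1/3; weight (1/3)·(1/3) = 1/9.
If it is behind door 2 (prior 1/3): only door 3 is available, probability 1; weight (1/3)·1 = 1/3.
If it is behind door 3 (prior 1/3): the host opened door 3, so this case is ruled out; weight (1/3)·0 = 0.
The weights sum to 4/9.
So P(the car behind door 2 | the host opened door 3) = (1/3) / (4/9) = 3/4.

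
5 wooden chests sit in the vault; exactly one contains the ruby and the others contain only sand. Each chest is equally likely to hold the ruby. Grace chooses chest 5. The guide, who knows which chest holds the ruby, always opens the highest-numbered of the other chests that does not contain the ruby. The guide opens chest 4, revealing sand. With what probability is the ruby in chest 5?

1/4

Apply Bayes' rule, conditioning on where the ruby actually is.
If it is in any of chests 1, 2, 3, and 5 (prior 1/5 each): chest 4 is the highest-numbered option available, probability 1; weight (1/5)·1 = 1/5 each.
If it is in chest 4 (prior 1/5): the guide opened chest 4, so this case is ruled out; weight (1/5)·0 = 0.
The weights sum to 4/5.
So P(the ruby in chest 5 | the guide opened chest 4) = (1/5) / (4/5) = 1/4.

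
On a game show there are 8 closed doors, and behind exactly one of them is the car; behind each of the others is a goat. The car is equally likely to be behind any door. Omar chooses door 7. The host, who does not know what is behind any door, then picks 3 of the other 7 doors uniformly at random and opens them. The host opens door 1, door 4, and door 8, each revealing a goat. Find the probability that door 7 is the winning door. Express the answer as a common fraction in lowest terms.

1/5

Apply Bayes' rule, conditioning on where the car actually is.
If it is behind any of doors 1, 4, and 8 (prior 1/8 each): that door was opened and seen not to hold the prize — ruled out; weight (1/8)·0 = 0 each.
If it is behind any of doors 2, 3, 5, 6, and 7 (prior 1/8 each): the host picks exactly this set with probability 1/35 regardless, and none is the prize; weight (1/8)·(1/35) = 1/280 each.
The weights sum to 1/56.
So P(the car behind door 7 | the host opened door 1, door 4, and door 8) = (1/280) / (1/56) = 1/5.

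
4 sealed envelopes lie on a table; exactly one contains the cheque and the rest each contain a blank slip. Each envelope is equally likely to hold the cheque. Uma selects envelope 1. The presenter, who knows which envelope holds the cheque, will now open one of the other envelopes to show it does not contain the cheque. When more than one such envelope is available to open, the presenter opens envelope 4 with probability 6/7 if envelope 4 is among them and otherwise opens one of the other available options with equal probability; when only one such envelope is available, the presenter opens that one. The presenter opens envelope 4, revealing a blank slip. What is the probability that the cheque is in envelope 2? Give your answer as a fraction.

1/3

Consider each possible location of the cheque in turn.
If it is in any of envelopes 1, 2, and 3 (prior 1/4 each): envelope 4 is available, opened with probability 6/7; weight (1/4)·(6/7) = 3/14 each.
If it is in envelope 4 (prior 1/4): the presenter opened envelope 4, so this case is ruled out; weight (1/4)·0 = 0.
The weights sum to 9/14.
So P(the cheque in envelope 2 | the presenter opened envelope 4) = (3/14) / (9/14) = 1/3.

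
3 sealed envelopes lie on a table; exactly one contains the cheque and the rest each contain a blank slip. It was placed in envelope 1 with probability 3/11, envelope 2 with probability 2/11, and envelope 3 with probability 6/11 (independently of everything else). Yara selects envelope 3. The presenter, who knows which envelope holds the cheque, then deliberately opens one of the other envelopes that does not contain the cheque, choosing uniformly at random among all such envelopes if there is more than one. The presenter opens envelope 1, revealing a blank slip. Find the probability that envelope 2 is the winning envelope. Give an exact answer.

2/5

Apply Bayes' rule, conditioning on where the cheque actually is.
If it is in envelope 1 (prior 3/11): the presenter opened envelope 1, so this case is ruled out; weight (3/11)·0 = 0.
If it is in envelope 2 (prior 2/11): the presenter has no choice, probability 1; weight (2/11)·1 = 2/11.
If it is in envelope 3 (prior 6/11): the presenter has 2 equally likely choices, so probability 1/2; weight (6/11)·(1/2) = 3/11.
The weights sum to 5/11.
So P(the cheque in envelope 2 | the presenter opened envelope 1) = (2/11) / (5/11) = 2/5.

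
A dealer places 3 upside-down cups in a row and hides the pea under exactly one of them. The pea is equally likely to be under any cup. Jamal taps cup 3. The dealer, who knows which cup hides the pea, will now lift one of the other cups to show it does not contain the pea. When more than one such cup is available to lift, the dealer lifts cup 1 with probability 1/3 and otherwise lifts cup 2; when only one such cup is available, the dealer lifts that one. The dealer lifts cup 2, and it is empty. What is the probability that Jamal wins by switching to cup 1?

Condition on the true location of the pea.
If it is under cup 1 (prior 1/3): only cup 2 is available, probability 1; weight (1/3)·1 = 1/3.
If it is under cup 2 (prior 1/3): the dealer opened cup 2, so this case is ruled out; weight (1/3)·0 = 0.
If it is under cup 3 (prior 1/3): cup 1 is available but not opened, probability 2/3; weight (1/3)·(2/3) = 2/9.
The weights sum to 5/9.
So P(the pea under cup 1 | the dealer opened cup 2) = (1/3) / (5/9) = 3/5.

3/5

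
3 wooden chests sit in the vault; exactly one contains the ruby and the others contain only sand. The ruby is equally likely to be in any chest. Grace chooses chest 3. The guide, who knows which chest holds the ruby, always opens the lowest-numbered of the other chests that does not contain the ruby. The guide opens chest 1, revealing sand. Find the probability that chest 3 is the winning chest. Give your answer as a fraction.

Condition on the true location of the ruby.
If it is in chest 1 (prior 1/3): the guide opened chest 1, so this case is ruled out; weight (1/3)·0 = 0.
If it is in either of chests 2 and 3 (prior 1/3 each): chest 1 is the lowest-numbered option available, probability 1; weight (1/3)·1 = 1/3 each.
The weights sum to 2/3.
So P(the ruby in chest 3 | the guide opened chest 1) = (1/3) / (2/3) = 1/2.

1/2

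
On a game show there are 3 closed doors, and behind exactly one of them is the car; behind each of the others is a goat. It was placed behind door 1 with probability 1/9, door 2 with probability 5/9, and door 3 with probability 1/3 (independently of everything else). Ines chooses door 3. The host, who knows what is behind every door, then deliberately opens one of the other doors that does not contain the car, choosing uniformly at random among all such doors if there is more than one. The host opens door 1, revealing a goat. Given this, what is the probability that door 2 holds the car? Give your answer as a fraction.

Condition on the true location of the car.
If it is behind door 1 (prior 1/9): the host opened door 1, so this case is ruled out; weight (1/9)·0 = 0.
If it is behind door 2 (prior 5/9): the host has no choice, probability 1; weight (5/9)·1 = 5/9.
If it is behind door 3 (prior 1/3): the host has 2 equally likely choices, so probability 1/2; weight (1/3)·(1/2) = 1/6.
The weights sum to 13/18.
So P(the car behind door 2 | the host opened door 1) = (5/9) / (13/18) = 10/13.

10/13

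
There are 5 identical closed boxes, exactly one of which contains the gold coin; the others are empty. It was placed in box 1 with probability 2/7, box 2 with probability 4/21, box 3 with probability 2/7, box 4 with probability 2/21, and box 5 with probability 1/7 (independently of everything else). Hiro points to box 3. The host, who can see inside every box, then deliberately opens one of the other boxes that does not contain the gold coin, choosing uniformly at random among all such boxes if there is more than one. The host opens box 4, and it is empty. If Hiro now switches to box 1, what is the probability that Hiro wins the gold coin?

Condition on the true location of the gold coin.
If it is in box 1 (prior 2/7): the host has 3 equally likely choices, so probability 1/3; weight (2/7)·(1/3) = 2/21.
If it is in box 2 (prior 4/21): the host has 3 equally likely choices, so probability 1/3; weight (4/21)·(1/3) = 4/63.
If it is in box 3 (prior 2/7): the host has 4 equally likely choices, so probability 1/4; weight (2/7)·(1/4) = 1/14.
If it is in box 4 (prior 2/21): the host opened box 4, so this case is ruled out; weight (2/21)·0 = 0.
If it is in box 5 (prior 1/7): the host has 3 equally likely choices, so probability 1/3; weight (1/7)·(1/3) = 1/21.
The weights sum to 5/18.
So P(the gold coin in box 1 | the host opened box 4) = (2/21) / (5/18) = 12/35.

12/35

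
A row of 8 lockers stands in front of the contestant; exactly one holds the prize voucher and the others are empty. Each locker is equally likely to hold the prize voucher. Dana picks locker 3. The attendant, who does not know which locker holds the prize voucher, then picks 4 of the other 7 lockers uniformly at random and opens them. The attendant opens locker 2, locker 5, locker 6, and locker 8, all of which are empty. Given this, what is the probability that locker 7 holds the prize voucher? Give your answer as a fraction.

Consider each possible location of the prize voucher in turn.
If it is in any of lockers 1, 3, 4, and 7 (prior 1/8 each): the attendant picks exactly this set with probability 1/35 regardless, and none is the prize; weight (1/8)·(1/35) = 1/280 each.
If it is in any of lockers 2, 5, 6, and 8 (prior 1/8 each): that locker was opened and seen not to hold the prize — ruled out; weight (1/8)·0 = 0 each.
The weights sum to 1/70.
So P(the prize voucher in locker 7 | the attendant opened locker 2, locker 5, locker 6, and locker 8) = (1/280) / (1/70) = 1/4.

1/4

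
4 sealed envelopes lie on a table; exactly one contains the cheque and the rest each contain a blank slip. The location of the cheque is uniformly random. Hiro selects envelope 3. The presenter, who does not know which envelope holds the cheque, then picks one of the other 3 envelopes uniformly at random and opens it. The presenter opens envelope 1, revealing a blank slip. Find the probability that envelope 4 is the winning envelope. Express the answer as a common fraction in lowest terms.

Apply Bayes' rule, conditioning on where the cheque actually is.
If it is in envelope 1 (prior 1/4): the presenter opened envelope 1, so this case is ruled out; weight (1/4)·0 = 0.
If it is in any of envelopes 2, 3, and 4 (prior 1/4 each): the presenter picks envelope 1 with probability 1/3 regardless, and it is not the prize; weight (1/4)·(1/3) = 1/12 each.
The weights sum to 1/4.
So P(the cheque in envelope 4 | the presenter opened envelope 1) = (1/12) / (1/4) = 1/3.

1/3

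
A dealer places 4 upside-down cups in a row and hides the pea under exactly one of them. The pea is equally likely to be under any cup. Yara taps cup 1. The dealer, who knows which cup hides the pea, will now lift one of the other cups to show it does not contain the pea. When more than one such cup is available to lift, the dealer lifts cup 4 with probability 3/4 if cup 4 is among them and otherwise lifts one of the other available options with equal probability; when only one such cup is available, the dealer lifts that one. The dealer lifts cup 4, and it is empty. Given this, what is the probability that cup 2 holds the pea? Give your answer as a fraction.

Condition on the true location of the pea.
If it is under any of cups 1, 2, and 3 (prior 1/4 each): cup 4 is available, opened with probability 3/4; weight (1/4)·(3/4) = 3/16 each.
If it is under cup 4 (prior 1/4): the dealer opened cup 4, so this case is ruled out; weight (1/4)·0 = 0.
The weights sum to 9/16.
So P(the pea under cup 2 | the dealer opened cup 4) = (3/16) / (9/16) = 1/3.

1/3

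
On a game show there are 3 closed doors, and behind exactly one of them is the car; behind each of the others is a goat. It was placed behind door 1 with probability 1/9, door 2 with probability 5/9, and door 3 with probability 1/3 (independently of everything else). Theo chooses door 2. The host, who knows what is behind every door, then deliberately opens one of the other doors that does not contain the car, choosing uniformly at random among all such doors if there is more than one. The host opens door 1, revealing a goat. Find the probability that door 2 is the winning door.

5/11

Condition on the true location of the car.
If it is behind door 1 (prior 1/9): the host opened door 1, so this case is ruled out; weight (1/9)·0 = 0.
If it is behind door 2 (prior 5/9): the host has 2 equally likely choices, so probability 1/2; weight (5/9)·(1/2) = 5/18.
If it is behind door 3 (prior 1/3): the host has no choice, probability 1; weight (1/3)·1 = 1/3.
The weights sum to 11/18.
So P(the car behind door 2 | the host opened door 1) = (5/18) / (11/18) = 5/11.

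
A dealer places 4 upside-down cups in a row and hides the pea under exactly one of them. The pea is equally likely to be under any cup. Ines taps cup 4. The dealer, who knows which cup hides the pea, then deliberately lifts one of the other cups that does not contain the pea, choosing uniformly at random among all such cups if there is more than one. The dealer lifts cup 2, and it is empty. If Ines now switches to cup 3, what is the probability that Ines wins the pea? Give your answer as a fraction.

3/8

Condition on the true location of the pea.
If it is under either of cups 1 and 3 (prior 1/4 each): the dealer has 2 equally likely choices, so probability 1/2; weight (1/4)·(1/2) = 1/8 each.
If it is under cup 2 (prior 1/4): the dealer opened cup 2, so this case is ruled out; weight (1/4)·0 = 0.
If it is under cup 4 (prior 1/4): the dealer has 3 equally likely choices, so probability 1/3; weight (1/4)·(1/3) = 1/12.
The weights sum to 1/3.
So P(the pea under cup 3 | the dealer opened cup 2) = (1/8) / (1/3) = 3/8.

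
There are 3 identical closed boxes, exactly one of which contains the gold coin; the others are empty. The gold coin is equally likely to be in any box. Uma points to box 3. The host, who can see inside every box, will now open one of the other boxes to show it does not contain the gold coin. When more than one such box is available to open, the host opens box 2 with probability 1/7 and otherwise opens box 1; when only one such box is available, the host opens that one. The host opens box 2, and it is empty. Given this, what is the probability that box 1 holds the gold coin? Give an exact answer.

Condition on the true location of the gold coin.
If it is in box 1 (prior 1/3): only box 2 is available, probability 1; weight (1/3)·1 = 1/3.
If it is in box 2 (prior 1/3): the host opened box 2, so this case is ruled out; weight (1/3)·0 = 0.
If it is in box 3 (prior 1/3): box 2 is available, opened with probability 1/7; weight (1/3)·(1/7) = 1/21.
The weights sum to 8/21.
So P(the gold coin in box 1 | the host opened box 2) = (1/3) / (8/21) = 7/8.

7/8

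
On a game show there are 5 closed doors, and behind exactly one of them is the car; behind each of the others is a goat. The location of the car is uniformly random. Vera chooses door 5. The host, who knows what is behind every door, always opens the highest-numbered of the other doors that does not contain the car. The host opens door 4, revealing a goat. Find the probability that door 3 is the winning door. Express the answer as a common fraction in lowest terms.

1/4

Condition on the true location of the car.
If it is behind any of doors 1, 2, 3, and 5 (prior 1/5 each): door 4 is the highest-numbered option available, probability 1; weight (1/5)·1 = 1/5 each.
If it is behind door 4 (prior 1/5): the host opened door 4, so this case is ruled out; weight (1/5)·0 = 0.
The weights sum to 4/5.
So P(the car behind door 3 | the host opened door 4) = (1/5) / (4/5) = 1/4.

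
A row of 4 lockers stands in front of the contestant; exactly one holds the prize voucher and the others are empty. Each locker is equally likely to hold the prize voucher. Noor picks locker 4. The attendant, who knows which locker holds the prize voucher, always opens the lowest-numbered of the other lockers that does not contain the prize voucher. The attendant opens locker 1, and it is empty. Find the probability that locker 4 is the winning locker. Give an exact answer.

Apply Bayes' rule, conditioning on where the prize voucher actually is.
If it is in locker 1 (prior 1/4): the attendant opened locker 1, so this case is ruled out; weight (1/4)·0 = 0.
If it is in any of lockers 2, 3, and 4 (prior 1/4 each): locker 1 is the lowest-numbered option available, probability 1; weight (1/4)·1 = 1/4 each.
The weights sum to 3/4.
So P(the prize voucher in locker 4 | the attendant opened locker 1) = (1/4) / (3/4) = 1/3.

1/3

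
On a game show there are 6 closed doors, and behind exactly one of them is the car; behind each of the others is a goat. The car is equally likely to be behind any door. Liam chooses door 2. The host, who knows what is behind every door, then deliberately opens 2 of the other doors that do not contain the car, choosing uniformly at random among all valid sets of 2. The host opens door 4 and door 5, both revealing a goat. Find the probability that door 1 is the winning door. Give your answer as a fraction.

Apply Bayes' rule, conditioning on where the car actually is.
If it is behind any of doors 1, 3, and 6 (prior 1/6 each): the host has 6 equally likely choices, so probability 1/6; weight (1/6)·(1/6) = 1/36 each.
If it is behind door 2 (prior 1/6): the host has 10 equally likely choices, so probability 1/10; weight (1/6)·(1/10) = 1/60.
If it is behind either of doors 4 and 5 (prior 1/6 each): that door was opened and seen not to hold the prize — ruled out; weight (1/6)·0 = 0 each.
The weights sum to 1/10.
So P(the car behind door 1 | the host opened door 4 and door 5) = (1/36) / (1/10) = 5/18.

5/18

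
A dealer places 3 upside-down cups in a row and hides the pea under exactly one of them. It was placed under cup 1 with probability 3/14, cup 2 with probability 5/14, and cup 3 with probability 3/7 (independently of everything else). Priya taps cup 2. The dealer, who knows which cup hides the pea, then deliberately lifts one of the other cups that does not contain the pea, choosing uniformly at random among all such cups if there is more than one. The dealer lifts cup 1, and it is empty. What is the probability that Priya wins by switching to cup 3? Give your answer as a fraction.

12/17

Consider each possible location of the pea in turn.
If it is under cup 1 (prior 3/14): the dealer opened cup 1, so this case is ruled out; weight (3/14)·0 = 0.
If it is under cup 2 (prior 5/14): the dealer has 2 equally likely choices, so probability 1/2; weight (5/14)·(1/2) = 5/28.
If it is under cup 3 (prior 3/7): the dealer has no choice, probability 1; weight (3/7)·1 = 3/7.
The weights sum to 17/28.
So P(the pea under cup 3 | the dealer opened cup 1) = (3/7) / (17/28) = 12/17.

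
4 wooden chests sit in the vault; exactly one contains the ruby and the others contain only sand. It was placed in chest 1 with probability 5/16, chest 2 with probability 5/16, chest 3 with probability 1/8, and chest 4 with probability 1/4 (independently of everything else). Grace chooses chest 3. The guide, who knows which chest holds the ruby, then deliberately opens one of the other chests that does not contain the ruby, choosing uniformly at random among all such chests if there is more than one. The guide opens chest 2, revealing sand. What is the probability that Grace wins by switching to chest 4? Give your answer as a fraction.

Consider each possible location of the ruby in turn.
If it is in chest 1 (prior 5/16): the guide has 2 equally likely choices, so probability 1/2; weight (5/16)·(1/2) = 5/32.
If it is in chest 2 (prior 5/16): the guide opened chest 2, so this case is ruled out; weight (5/16)·0 = 0.
If it is in chest 3 (prior 1/8): the guide has 3 equally likely choices, so probability 1/3; weight (1/8)·(1/3) = 1/24.
If it is in chest 4 (prior 1/4): the guide has 2 equally likely choices, so probability 1/2; weight (1/4)·(1/2) = 1/8.
The weights sum to 31/96.
So P(the ruby in chest 4 | the guide opened chest 2) = (1/8) / (31/96) = 12/31.

12/31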